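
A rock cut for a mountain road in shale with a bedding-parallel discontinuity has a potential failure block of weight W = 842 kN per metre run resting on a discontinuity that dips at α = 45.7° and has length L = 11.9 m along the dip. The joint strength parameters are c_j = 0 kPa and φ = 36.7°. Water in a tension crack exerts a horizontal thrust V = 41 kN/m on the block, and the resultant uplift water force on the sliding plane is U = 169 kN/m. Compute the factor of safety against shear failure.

Resolving the block weight along and normal to the plane and applying the Mohr–Coulomb strength on the joint:
N' = W cosα − U − V sinα = 842·cos45.7° − 169 − 41·sin45.7° = 389.7 kN/m
Driving force T = W sinα + V cosα = 842·sin45.7° + 41·cos45.7° = 631.2 kN/m
Resisting force R = c_j·L + N'·tanφ = 0·11.9 + 389.7·tan36.7° = 0.0 + 290.5 = 290.5 kN/m
FS = R / T = 290.5 / 631.2 = 0.460

FS = 0.46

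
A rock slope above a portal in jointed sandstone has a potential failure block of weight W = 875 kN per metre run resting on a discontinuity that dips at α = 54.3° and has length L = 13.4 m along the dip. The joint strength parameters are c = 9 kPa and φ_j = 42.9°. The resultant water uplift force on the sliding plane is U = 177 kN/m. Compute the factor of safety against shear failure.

Resolving the block weight along and normal to the plane and applying the Mohr–Coulomb strength on the joint:
N' = W cosα − U = 875·cos54.3° − 177 = 333.6 kN/m
Driving force T = W sinα = 875·sin54.3° = 710.6 kN/m
Resisting force R = c·L + N'·tanφ_j = 9·13.4 + 333.6·tan42.9° = 120.6 + 310.0 = 430.6 kN/m
FS = R / T = 430.6 / 710.6 = 0.606

FS = 0.61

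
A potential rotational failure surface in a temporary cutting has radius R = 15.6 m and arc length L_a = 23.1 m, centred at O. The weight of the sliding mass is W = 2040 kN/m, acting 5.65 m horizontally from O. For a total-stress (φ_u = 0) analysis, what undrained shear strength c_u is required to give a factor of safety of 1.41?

c_u = 45.1 kPa

FS = c_u·L_a·R / (W·d), so c_u = FS·W·d / (L_a·R).
c_u = 1.41·2040·5.65 / (23.10·15.6) = 16251.7 / 360.36 = 45.10 kPa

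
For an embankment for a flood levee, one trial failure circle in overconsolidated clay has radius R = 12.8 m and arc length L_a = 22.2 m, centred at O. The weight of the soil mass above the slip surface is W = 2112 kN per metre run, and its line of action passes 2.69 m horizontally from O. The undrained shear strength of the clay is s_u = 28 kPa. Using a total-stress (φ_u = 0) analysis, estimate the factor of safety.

FS = 1.40

Taking moments about the centre O, the resisting moment is provided by the undrained shear strength acting along the arc:
M_R = s_u·L_a·R = 28·22.20·12.8 = 7956.5 kN·m/m
M_D = W·d = 2112·2.69 = 5681.3 kN·m/m
FS = M_R / M_D = 7956.5 / 5681.3 = 1.400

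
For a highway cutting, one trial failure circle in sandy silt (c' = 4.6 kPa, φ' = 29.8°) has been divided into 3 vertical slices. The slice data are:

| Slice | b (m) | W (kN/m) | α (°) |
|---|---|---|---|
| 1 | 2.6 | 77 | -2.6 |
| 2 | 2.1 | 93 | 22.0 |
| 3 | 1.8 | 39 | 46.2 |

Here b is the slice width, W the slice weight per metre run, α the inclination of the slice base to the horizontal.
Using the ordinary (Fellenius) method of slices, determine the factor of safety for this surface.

Ordinary method of slices: FS = Σ[c'·Δl_i + (W_i cosα_i)·tanφ'] / Σ W_i sinα_i, with Δl_i = b_i / cosα_i.
Slice 1: Δl = 2.6/cos(-2.6°) = 2.603 m; N'_1 = 77·cos(-2.6°) = 76.9; c'Δl = 11.97; W sinα = -3.5
Slice 2: Δl = 2.1/cos22.0° = 2.265 m; N'_2 = 93·cos22.0° = 86.2; c'Δl = 10.42; W sinα = 34.8
Slice 3: Δl = 1.8/cos46.2° = 2.601 m; N'_3 = 39·cos46.2° = 27.0; c'Δl = 11.96; W sinα = 28.1
Σc'Δl = 34.4 kN/m; ΣN' = 190.1 kN/m; ΣW sinα = 59.5 kN/m
Resisting = 34.4 + 190.1·tan29.8° = 34.4 + 108.9 = 143.2 kN/m
FS = 143.2 / 59.5 = 2.408

FS = 2.41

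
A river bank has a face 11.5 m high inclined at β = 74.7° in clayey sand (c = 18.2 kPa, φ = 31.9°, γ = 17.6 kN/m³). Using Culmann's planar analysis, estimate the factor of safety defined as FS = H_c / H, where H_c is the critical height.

FS = 1.11

H_c = (4c/γ) · sinβ cosφ / [1 − cos(β − φ)]
    = (4·18.2/17.6) · sin74.7°·cos31.9° / [1 − cos42.8°]
    = 4.136 · 0.8189 / 0.2663 = 12.72 m
FS = H_c / H = 12.72 / 11.5 = 1.106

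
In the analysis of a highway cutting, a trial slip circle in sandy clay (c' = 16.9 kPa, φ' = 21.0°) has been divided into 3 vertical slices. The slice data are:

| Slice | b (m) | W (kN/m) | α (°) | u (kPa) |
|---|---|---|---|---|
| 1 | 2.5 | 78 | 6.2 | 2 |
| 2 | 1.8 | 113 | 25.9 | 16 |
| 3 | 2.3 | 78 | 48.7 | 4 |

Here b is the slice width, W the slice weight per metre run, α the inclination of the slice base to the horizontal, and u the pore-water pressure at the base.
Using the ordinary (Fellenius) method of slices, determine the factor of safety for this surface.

Ordinary method of slices: FS = Σ[c'·Δl_i + (W_i cosα_i − u_i·Δl_i)·tanφ'] / Σ W_i sinα_i, with Δl_i = b_i / cosα_i.
Slice 1: Δl = 2.5/cos6.2° = 2.515 m; N'_1 = 78·cos6.2° − 2·2.515 = 72.5; c'Δl = 42.50; W sinα = 8.4
Slice 2: Δl = 1.8/cos25.9° = 2.001 m; N'_2 = 113·cos25.9° − 16·2.001 = 69.6; c'Δl = 33.82; W sinα = 49.4
Slice 3: Δl = 2.3/cos48.7° = 3.485 m; N'_3 = 78·cos48.7° − 4·3.485 = 37.5; c'Δl = 58.89; W sinα = 58.6
Σc'Δl = 135.2 kN/m; ΣN' = 179.7 kN/m; ΣW sinα = 116.4 kN/m
Resisting = 135.2 + 179.7·tan21.0° = 135.2 + 69.0 = 204.2 kN/m
FS = 204.2 / 116.4 = 1.754

FS = 1.75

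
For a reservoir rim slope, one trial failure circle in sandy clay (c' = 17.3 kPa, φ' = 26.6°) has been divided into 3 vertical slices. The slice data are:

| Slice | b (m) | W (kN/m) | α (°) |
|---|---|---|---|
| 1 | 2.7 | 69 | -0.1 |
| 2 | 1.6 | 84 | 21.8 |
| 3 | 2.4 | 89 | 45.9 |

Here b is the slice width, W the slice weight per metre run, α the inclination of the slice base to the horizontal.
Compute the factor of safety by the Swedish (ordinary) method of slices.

FS = 2.54

Ordinary method of slices: FS = Σ[c'·Δl_i + (W_i cosα_i)·tanφ'] / Σ W_i sinα_i, with Δl_i = b_i / cosα_i.
Slice 1: Δl = 2.7/cos(-0.1°) = 2.700 m; N'_1 = 69·cos(-0.1°) = 69.0; c'Δl = 46.71; W sinα = -0.1
Slice 2: Δl = 1.6/cos21.8° = 1.723 m; N'_2 = 84·cos21.8° = 78.0; c'Δl = 29.81; W sinα = 31.2
Slice 3: Δl = 2.4/cos45.9° = 3.449 m; N'_3 = 89·cos45.9° = 61.9; c'Δl = 59.66; W sinα = 63.9
Σc'Δl = 136.2 kN/m; ΣN' = 208.9 kN/m; ΣW sinα = 95.0 kN/m
Resisting = 136.2 + 208.9·tan26.6° = 136.2 + 104.6 = 240.8 kN/m
FS = 240.8 / 95.0 = 2.535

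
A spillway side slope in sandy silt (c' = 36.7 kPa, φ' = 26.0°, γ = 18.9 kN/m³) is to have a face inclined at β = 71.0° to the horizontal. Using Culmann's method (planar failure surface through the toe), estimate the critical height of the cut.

Culmann's analysis gives the critical failure plane at α_cr = (β + φ')/2 = (71.0 + 26.0)/2 = 48.5°, and the critical height
H_c = (4c'/γ) · sinβ cosφ' / [1 − cos(β − φ')]
    = (4·36.7/18.9) · sin71.0°·cos26.0° / [1 − cos(45.0°)]
    = 7.767 · 0.9455·0.8988 / [1 − 0.7071]
    = 7.767 · 0.8498 / 0.2929
    = 22.54 m

H_c = 22.54 m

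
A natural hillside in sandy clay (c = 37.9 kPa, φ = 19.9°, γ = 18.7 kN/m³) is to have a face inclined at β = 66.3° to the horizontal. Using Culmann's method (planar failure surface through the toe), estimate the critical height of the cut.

H_c = 22.49 m

Culmann's analysis gives the critical failure plane at α_cr = (β + φ)/2 = (66.3 + 19.9)/2 = 43.1°, and the critical height
H_c = (4c/γ) · sinβ cosφ / [1 − cos(β − φ)]
    = (4·37.9/18.7) · sin66.3°·cos19.9° / [1 − cos(46.4°)]
    = 8.107 · 0.9157·0.9403 / [1 − 0.6896]
    = 8.107 · 0.8610 / 0.3104
    = 22.49 m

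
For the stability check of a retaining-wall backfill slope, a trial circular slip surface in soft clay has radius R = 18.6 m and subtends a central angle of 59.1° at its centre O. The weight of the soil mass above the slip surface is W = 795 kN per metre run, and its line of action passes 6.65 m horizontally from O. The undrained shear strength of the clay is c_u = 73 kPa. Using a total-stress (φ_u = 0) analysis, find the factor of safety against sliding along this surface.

Taking moments about the centre O, the resisting moment is provided by the undrained shear strength acting along the arc:
Arc length L_a = R·θ = 18.6·(59.1°·π/180) = 18.6·1.0315 = 19.19 m
M_R = c_u·L_a·R = 73·19.19·18.6 = 26050.4 kN·m/m
M_D = W·d = 795·6.65 = 5286.8 kN·m/m
FS = M_R / M_D = 26050.4 / 5286.8 = 4.927

FS = 4.93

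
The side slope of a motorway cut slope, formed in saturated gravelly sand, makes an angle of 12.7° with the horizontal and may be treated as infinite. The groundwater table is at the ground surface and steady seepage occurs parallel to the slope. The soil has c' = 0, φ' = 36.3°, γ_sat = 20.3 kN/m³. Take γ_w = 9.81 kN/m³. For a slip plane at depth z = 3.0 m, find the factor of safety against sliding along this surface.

FS = 1.68

With seepage parallel to the slope and the water table at the surface, the effective normal stress on the slip plane uses the buoyant unit weight γ' = γ_sat − γ_w while the driving shear stress uses γ_sat:
FS = [c' + γ' z cos²β tanφ'] / [γ_sat z sinβ cosβ]
(For c' = 0 this reduces to FS = (γ'/γ_sat)·tanφ'/tanβ.)
γ' = 20.3 − 9.81 = 10.49 kN/m³
Numerator = 0.0 + 10.49·3.0·cos²12.7°·tan36.3° = 0.0 + 10.49·3.0·0.9517·0.7346 = 22.000 kPa
Denominator = 20.3·3.0·sin12.7°·cos12.7° = 20.3·3.0·0.2198·0.9755 = 13.061 kPa
FS = 22.000 / 13.061 = 1.684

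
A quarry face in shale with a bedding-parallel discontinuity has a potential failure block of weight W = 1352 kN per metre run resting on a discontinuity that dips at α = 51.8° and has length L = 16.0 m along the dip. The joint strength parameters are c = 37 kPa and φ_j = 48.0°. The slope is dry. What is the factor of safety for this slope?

FS = 1.43

Resolving the block weight along and normal to the plane and applying the Mohr–Coulomb strength on the joint:
N' = W cosα = 1352·cos51.8° = 836.1 kN/m
Driving force T = W sinα = 1352·sin51.8° = 1062.5 kN/m
Resisting force R = c·L + N'·tanφ_j = 37·16.0 + 836.1·tan48.0° = 592.0 + 928.6 = 1520.6 kN/m
FS = R / T = 1520.6 / 1062.5 = 1.431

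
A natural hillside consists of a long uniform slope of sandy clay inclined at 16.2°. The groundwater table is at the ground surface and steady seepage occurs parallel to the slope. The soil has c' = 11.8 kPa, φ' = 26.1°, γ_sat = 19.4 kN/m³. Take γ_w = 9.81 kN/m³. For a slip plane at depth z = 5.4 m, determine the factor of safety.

With seepage parallel to the slope and the water table at the surface, the effective normal stress on the slip plane uses the buoyant unit weight γ' = γ_sat − γ_w while the driving shear stress uses γ_sat:
FS = [c' + γ' z cos²β tanφ'] / [γ_sat z sinβ cosβ]
γ' = 19.4 − 9.81 = 9.59 kN/m³
Numerator = 11.8 + 9.59·5.4·cos²16.2°·tan26.1° = 11.8 + 9.59·5.4·0.9222·0.4899 = 35.195 kPa
Denominator = 19.4·5.4·sin16.2°·cos16.2° = 19.4·5.4·0.2790·0.9603 = 28.067 kPa
FS = 35.195 / 28.067 = 1.254

FS = 1.25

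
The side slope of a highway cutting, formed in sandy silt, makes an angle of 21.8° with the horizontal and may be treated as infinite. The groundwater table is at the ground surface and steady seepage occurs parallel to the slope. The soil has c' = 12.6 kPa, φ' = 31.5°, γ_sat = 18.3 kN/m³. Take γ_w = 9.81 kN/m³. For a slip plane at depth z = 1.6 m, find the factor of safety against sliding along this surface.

With seepage parallel to the slope and the water table at the surface, the effective normal stress on the slip plane uses the buoyant unit weight γ' = γ_sat − γ_w while the driving shear stress uses γ_sat:
FS = [c' + γ' z cos²β tanφ'] / [γ_sat z sinβ cosβ]
γ' = 18.3 − 9.81 = 8.49 kN/m³
Numerator = 12.6 + 8.49·1.6·cos²21.8°·tan31.5° = 12.6 + 8.49·1.6·0.8621·0.6128 = 19.776 kPa
Denominator = 18.3·1.6·sin21.8°·cos21.8° = 18.3·1.6·0.3714·0.9285 = 10.096 kPa
FS = 19.776 / 10.096 = 1.959

FS = 1.96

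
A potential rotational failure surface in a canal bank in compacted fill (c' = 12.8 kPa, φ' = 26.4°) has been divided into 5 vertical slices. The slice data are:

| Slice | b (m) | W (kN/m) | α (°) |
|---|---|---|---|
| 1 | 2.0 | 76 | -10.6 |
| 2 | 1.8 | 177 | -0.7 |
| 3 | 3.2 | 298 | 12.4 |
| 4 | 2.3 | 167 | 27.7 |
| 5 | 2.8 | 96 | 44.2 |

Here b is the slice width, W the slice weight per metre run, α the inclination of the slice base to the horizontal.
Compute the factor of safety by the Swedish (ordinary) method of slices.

Ordinary method of slices: FS = Σ[c'·Δl_i + (W_i cosα_i)·tanφ'] / Σ W_i sinα_i, with Δl_i = b_i / cosα_i.
Slice 1: Δl = 2.0/cos(-10.6°) = 2.035 m; N'_1 = 76·cos(-10.6°) = 74.7; c'Δl = 26.04; W sinα = -14.0
Slice 2: Δl = 1.8/cos(-0.7°) = 1.800 m; N'_2 = 177·cos(-0.7°) = 177.0; c'Δl = 23.04; W sinα = -2.2
Slice 3: Δl = 3.2/cos12.4° = 3.276 m; N'_3 = 298·cos12.4° = 291.0; c'Δl = 41.94; W sinα = 64.0
Slice 4: Δl = 2.3/cos27.7° = 2.598 m; N'_4 = 167·cos27.7° = 147.9; c'Δl = 33.25; W sinα = 77.6
Slice 5: Δl = 2.8/cos44.2° = 3.906 m; N'_5 = 96·cos44.2° = 68.8; c'Δl = 49.99; W sinα = 66.9
Σc'Δl = 174.3 kN/m; ΣN' = 759.4 kN/m; ΣW sinα = 192.4 kN/m
Resisting = 174.3 + 759.4·tan26.4° = 174.3 + 377.0 = 551.2 kN/m
FS = 551.2 / 192.4 = 2.865

FS = 2.87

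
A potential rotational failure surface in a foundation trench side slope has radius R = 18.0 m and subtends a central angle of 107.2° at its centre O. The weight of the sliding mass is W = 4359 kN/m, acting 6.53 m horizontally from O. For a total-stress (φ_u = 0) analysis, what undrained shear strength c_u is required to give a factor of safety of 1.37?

FS = c_u·L_a·R / (W·d), so c_u = FS·W·d / (L_a·R).
Arc length L_a = R·θ = 18.0·(107.2°·π/180) = 18.0·1.8710 = 33.68 m
c_u = 1.37·4359·6.53 / (33.68·18.0) = 38996.0 / 606.20 = 64.33 kPa

c_u = 64.3 kPa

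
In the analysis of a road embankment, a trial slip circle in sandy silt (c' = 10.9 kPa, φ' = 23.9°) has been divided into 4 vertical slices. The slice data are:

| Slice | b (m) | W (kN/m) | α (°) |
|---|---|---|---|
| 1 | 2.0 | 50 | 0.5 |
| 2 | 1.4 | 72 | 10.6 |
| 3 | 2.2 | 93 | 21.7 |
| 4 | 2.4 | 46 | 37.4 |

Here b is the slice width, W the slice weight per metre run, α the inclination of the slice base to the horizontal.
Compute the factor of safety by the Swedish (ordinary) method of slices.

Ordinary method of slices: FS = Σ[c'·Δl_i + (W_i cosα_i)·tanφ'] / Σ W_i sinα_i, with Δl_i = b_i / cosα_i.
Slice 1: Δl = 2.0/cos0.5° = 2.000 m; N'_1 = 50·cos0.5° = 50.0; c'Δl = 21.80; W sinα = 0.4
Slice 2: Δl = 1.4/cos10.6° = 1.424 m; N'_2 = 72·cos10.6° = 70.8; c'Δl = 15.52; W sinα = 13.2
Slice 3: Δl = 2.2/cos21.7° = 2.368 m; N'_3 = 93·cos21.7° = 86.4; c'Δl = 25.81; W sinα = 34.4
Slice 4: Δl = 2.4/cos37.4° = 3.021 m; N'_4 = 46·cos37.4° = 36.5; c'Δl = 32.93; W sinα = 27.9
Σc'Δl = 96.1 kN/m; ΣN' = 243.7 kN/m; ΣW sinα = 76.0 kN/m
Resisting = 96.1 + 243.7·tan23.9° = 96.1 + 108.0 = 204.1 kN/m
FS = 204.1 / 76.0 = 2.685

FS = 2.68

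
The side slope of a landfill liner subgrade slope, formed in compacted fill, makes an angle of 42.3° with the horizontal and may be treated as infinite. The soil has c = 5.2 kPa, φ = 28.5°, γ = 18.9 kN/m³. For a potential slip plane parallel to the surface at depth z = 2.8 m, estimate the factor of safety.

FS = 0.79

For an infinite slope with a slip plane parallel to the surface (no pore pressure): FS = [c + γz cos²β tanφ] / [γz sinβ cosβ].
γz = 18.9·2.8 = 52.92 kN/m²
Numerator = 5.2 + 52.92·cos²42.3°·tan28.5° = 5.2 + 52.92·0.5471·0.5430 = 20.919 kPa
Denominator = 52.92·sin42.3°·cos42.3° = 52.92·0.6730·0.7396 = 26.343 kPa
FS = 20.919 / 26.343 = 0.794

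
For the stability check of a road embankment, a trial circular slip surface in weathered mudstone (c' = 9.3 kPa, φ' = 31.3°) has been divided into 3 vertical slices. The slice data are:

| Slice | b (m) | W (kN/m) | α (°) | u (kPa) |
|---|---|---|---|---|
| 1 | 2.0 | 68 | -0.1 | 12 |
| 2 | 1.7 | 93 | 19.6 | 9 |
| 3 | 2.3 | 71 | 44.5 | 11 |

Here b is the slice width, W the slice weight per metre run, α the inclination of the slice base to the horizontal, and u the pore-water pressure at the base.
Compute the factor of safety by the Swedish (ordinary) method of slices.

FS = 1.79

Ordinary method of slices: FS = Σ[c'·Δl_i + (W_i cosα_i − u_i·Δl_i)·tanφ'] / Σ W_i sinα_i, with Δl_i = b_i / cosα_i.
Slice 1: Δl = 2.0/cos(-0.1°) = 2.000 m; N'_1 = 68·cos(-0.1°) − 12·2.000 = 44.0; c'Δl = 18.60; W sinα = -0.1
Slice 2: Δl = 1.7/cos19.6° = 1.805 m; N'_2 = 93·cos19.6° − 9·1.805 = 71.4; c'Δl = 16.78; W sinα = 31.2
Slice 3: Δl = 2.3/cos44.5° = 3.225 m; N'_3 = 71·cos44.5° − 11·3.225 = 15.2; c'Δl = 29.99; W sinα = 49.8
Σc'Δl = 65.4 kN/m; ΣN' = 130.5 kN/m; ΣW sinα = 80.8 kN/m
Resisting = 65.4 + 130.5·tan31.3° = 65.4 + 79.4 = 144.7 kN/m
FS = 144.7 / 80.8 = 1.790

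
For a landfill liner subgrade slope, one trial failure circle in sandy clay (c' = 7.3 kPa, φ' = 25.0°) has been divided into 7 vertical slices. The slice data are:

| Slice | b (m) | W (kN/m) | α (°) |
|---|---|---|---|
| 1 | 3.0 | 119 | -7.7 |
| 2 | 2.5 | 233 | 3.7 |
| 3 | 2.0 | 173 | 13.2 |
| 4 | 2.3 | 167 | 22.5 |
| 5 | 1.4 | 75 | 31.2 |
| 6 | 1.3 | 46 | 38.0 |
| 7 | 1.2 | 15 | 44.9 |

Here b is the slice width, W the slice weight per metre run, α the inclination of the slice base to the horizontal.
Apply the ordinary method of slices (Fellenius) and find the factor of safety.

Ordinary method of slices: FS = Σ[c'·Δl_i + (W_i cosα_i)·tanφ'] / Σ W_i sinα_i, with Δl_i = b_i / cosα_i.
Slice 1: Δl = 3.0/cos(-7.7°) = 3.027 m; N'_1 = 119·cos(-7.7°) = 117.9; c'Δl = 22.10; W sinα = -15.9
Slice 2: Δl = 2.5/cos3.7° = 2.505 m; N'_2 = 233·cos3.7° = 232.5; c'Δl = 18.29; W sinα = 15.0
Slice 3: Δl = 2.0/cos13.2° = 2.054 m; N'_3 = 173·cos13.2° = 168.4; c'Δl = 15.00; W sinα = 39.5
Slice 4: Δl = 2.3/cos22.5° = 2.490 m; N'_4 = 167·cos22.5° = 154.3; c'Δl = 18.17; W sinα = 63.9
Slice 5: Δl = 1.4/cos31.2° = 1.637 m; N'_5 = 75·cos31.2° = 64.2; c'Δl = 11.95; W sinα = 38.9
Slice 6: Δl = 1.3/cos38.0° = 1.650 m; N'_6 = 46·cos38.0° = 36.2; c'Δl = 12.04; W sinα = 28.3
Slice 7: Δl = 1.2/cos44.9° = 1.694 m; N'_7 = 15·cos44.9° = 10.6; c'Δl = 12.37; W sinα = 10.6
Σc'Δl = 109.9 kN/m; ΣN' = 784.2 kN/m; ΣW sinα = 180.3 kN/m
Resisting = 109.9 + 784.2·tan25.0° = 109.9 + 365.7 = 475.6 kN/m
FS = 475.6 / 180.3 = 2.638

FS = 2.64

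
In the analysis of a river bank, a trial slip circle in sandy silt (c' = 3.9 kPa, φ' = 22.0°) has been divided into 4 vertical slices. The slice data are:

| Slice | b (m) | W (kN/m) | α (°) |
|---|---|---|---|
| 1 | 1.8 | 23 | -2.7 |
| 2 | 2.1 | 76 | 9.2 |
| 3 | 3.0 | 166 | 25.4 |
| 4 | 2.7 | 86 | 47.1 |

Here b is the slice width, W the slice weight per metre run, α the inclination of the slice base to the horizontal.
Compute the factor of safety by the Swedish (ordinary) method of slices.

FS = 1.15

Ordinary method of slices: FS = Σ[c'·Δl_i + (W_i cosα_i)·tanφ'] / Σ W_i sinα_i, with Δl_i = b_i / cosα_i.
Slice 1: Δl = 1.8/cos(-2.7°) = 1.802 m; N'_1 = 23·cos(-2.7°) = 23.0; c'Δl = 7.03; W sinα = -1.1
Slice 2: Δl = 2.1/cos9.2° = 2.127 m; N'_2 = 76·cos9.2° = 75.0; c'Δl = 8.30; W sinα = 12.2
Slice 3: Δl = 3.0/cos25.4° = 3.321 m; N'_3 = 166·cos25.4° = 150.0; c'Δl = 12.95; W sinα = 71.2
Slice 4: Δl = 2.7/cos47.1° = 3.966 m; N'_4 = 86·cos47.1° = 58.5; c'Δl = 15.47; W sinα = 63.0
Σc'Δl = 43.7 kN/m; ΣN' = 306.5 kN/m; ΣW sinα = 145.3 kN/m
Resisting = 43.7 + 306.5·tan22.0° = 43.7 + 123.8 = 167.6 kN/m
FS = 167.6 / 145.3 = 1.154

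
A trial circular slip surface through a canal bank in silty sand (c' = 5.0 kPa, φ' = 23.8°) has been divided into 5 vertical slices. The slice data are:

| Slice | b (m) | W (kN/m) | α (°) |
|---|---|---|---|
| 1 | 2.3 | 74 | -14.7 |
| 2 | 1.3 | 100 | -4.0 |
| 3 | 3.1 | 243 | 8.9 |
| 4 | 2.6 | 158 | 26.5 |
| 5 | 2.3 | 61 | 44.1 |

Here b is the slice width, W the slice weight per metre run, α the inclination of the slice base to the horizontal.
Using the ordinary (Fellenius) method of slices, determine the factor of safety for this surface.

Ordinary method of slices: FS = Σ[c'·Δl_i + (W_i cosα_i)·tanφ'] / Σ W_i sinα_i, with Δl_i = b_i / cosα_i.
Slice 1: Δl = 2.3/cos(-14.7°) = 2.378 m; N'_1 = 74·cos(-14.7°) = 71.6; c'Δl = 11.89; W sinα = -18.8
Slice 2: Δl = 1.3/cos(-4.0°) = 1.303 m; N'_2 = 100·cos(-4.0°) = 99.8; c'Δl = 6.52; W sinα = -7.0
Slice 3: Δl = 3.1/cos8.9° = 3.138 m; N'_3 = 243·cos8.9° = 240.1; c'Δl = 15.69; W sinα = 37.6
Slice 4: Δl = 2.6/cos26.5° = 2.905 m; N'_4 = 158·cos26.5° = 141.4; c'Δl = 14.53; W sinα = 70.5
Slice 5: Δl = 2.3/cos44.1° = 3.203 m; N'_5 = 61·cos44.1° = 43.8; c'Δl = 16.01; W sinα = 42.5
Σc'Δl = 64.6 kN/m; ΣN' = 596.6 kN/m; ΣW sinα = 124.8 kN/m
Resisting = 64.6 + 596.6·tan23.8° = 64.6 + 263.1 = 327.8 kN/m
FS = 327.8 / 124.8 = 2.627

FS = 2.63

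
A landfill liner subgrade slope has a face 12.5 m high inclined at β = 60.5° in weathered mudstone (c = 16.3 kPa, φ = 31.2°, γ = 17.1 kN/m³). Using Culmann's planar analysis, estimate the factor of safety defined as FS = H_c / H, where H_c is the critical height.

FS = 1.78

H_c = (4c/γ) · sinβ cosφ / [1 − cos(β − φ)]
    = (4·16.3/17.1) · sin60.5°·cos31.2° / [1 − cos29.3°]
    = 3.813 · 0.7445 / 0.1279 = 22.19 m
FS = H_c / H = 22.19 / 12.5 = 1.775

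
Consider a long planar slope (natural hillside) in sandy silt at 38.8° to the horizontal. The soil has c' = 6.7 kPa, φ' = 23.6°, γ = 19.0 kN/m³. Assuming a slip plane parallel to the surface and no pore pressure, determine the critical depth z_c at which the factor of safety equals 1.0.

Setting FS = 1.00 in FS = [c' + γz cos²β tanφ'] / [γz sinβ cosβ] and solving for z:
z = c' / [γ cosβ (FS·sinβ − cosβ·tanφ')]
  = 6.7 / [19.0·cos38.8°·(1.00·sin38.8° − cos38.8°·tan23.6°)]
  = 6.7 / [19.0·0.7793·(1.00·0.6266 − 0.7793·0.4369)]
  = 6.7 / 4.2367 = 1.581 m

z_c = 1.58 m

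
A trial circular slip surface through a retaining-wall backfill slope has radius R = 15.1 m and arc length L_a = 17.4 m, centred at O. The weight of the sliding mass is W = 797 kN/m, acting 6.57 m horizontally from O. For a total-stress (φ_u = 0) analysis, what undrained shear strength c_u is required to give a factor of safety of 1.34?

c_u = 26.7 kPa

FS = c_u·L_a·R / (W·d), so c_u = FS·W·d / (L_a·R).
c_u = 1.34·797·6.57 / (17.40·15.1) = 7016.6 / 262.74 = 26.71 kPa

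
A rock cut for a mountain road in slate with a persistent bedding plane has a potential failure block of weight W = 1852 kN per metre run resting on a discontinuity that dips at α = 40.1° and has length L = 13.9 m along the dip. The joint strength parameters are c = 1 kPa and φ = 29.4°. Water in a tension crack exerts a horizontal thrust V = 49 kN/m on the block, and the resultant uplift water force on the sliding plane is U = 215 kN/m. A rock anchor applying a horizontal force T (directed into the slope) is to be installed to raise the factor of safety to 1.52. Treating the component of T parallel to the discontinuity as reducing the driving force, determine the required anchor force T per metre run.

T = 785 kN/m

Resolving forces along and normal to the sliding plane, with the horizontal anchor force T adding T·sinα to the effective normal force and T·cosα acting up the plane against the driving force:
FS = [cL + (W cosα − U − V sinα + T sinα) tanφ] / [W sinα + V cosα − T cosα]
Without the anchor: N' = 1170.1 kN/m, driving T_d = 1230.4 kN/m, resisting R = 1·13.9 + 1170.1·tan29.4° = 673.2 kN/m, FS = 0.55.
Setting FS = 1.52 and solving for T:
1.52·(1230.4 − T cos40.1°) = 673.2 + T sin40.1°·tan29.4°
T·(sin40.1°·tan29.4° + 1.52·cos40.1°) = 1.52·1230.4 − 673.2
T·(0.6441·0.5635 + 1.52·0.7649) = 1870.2 − 673.2 = 1197.0
T·1.5256 = 1197.0
T = 784.6 kN/m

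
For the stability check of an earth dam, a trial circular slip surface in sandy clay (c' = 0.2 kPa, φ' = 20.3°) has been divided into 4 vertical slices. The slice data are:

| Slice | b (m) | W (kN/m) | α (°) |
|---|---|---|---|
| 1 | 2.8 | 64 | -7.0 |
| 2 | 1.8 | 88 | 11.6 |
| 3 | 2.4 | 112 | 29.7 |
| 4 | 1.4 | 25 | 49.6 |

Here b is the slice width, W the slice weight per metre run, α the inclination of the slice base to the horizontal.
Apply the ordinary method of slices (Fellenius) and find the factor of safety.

FS = 1.18

Ordinary method of slices: FS = Σ[c'·Δl_i + (W_i cosα_i)·tanφ'] / Σ W_i sinα_i, with Δl_i = b_i / cosα_i.
Slice 1: Δl = 2.8/cos(-7.0°) = 2.821 m; N'_1 = 64·cos(-7.0°) = 63.5; c'Δl = 0.56; W sinα = -7.8
Slice 2: Δl = 1.8/cos11.6° = 1.838 m; N'_2 = 88·cos11.6° = 86.2; c'Δl = 0.37; W sinα = 17.7
Slice 3: Δl = 2.4/cos29.7° = 2.763 m; N'_3 = 112·cos29.7° = 97.3; c'Δl = 0.55; W sinα = 55.5
Slice 4: Δl = 1.4/cos49.6° = 2.160 m; N'_4 = 25·cos49.6° = 16.2; c'Δl = 0.43; W sinα = 19.0
Σc'Δl = 1.9 kN/m; ΣN' = 263.2 kN/m; ΣW sinα = 84.4 kN/m
Resisting = 1.9 + 263.2·tan20.3° = 1.9 + 97.4 = 99.3 kN/m
FS = 99.3 / 84.4 = 1.176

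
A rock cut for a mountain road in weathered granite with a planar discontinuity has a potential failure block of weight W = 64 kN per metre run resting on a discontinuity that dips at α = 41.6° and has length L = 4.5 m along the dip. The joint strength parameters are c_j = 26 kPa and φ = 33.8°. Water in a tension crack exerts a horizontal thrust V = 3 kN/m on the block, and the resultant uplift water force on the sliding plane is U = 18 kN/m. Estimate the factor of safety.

FS = 3.03

Resolving the block weight along and normal to the plane and applying the Mohr–Coulomb strength on the joint:
N' = W cosα − U − V sinα = 64·cos41.6° − 18 − 3·sin41.6° = 27.9 kN/m
Driving force T = W sinα + V cosα = 64·sin41.6° + 3·cos41.6° = 44.7 kN/m
Resisting force R = c_j·L + N'·tanφ = 26·4.5 + 27.9·tan33.8° = 117.0 + 18.7 = 135.7 kN/m
FS = R / T = 135.7 / 44.7 = 3.032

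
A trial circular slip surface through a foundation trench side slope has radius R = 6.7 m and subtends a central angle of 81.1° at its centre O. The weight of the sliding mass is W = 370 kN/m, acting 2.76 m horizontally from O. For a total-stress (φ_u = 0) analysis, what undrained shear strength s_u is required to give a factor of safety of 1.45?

s_u = 23.3 kPa

FS = s_u·L_a·R / (W·d), so s_u = FS·W·d / (L_a·R).
Arc length L_a = R·θ = 6.7·(81.1°·π/180) = 6.7·1.4155 = 9.48 m
s_u = 1.45·370·2.76 / (9.48·6.7) = 1480.7 / 63.54 = 23.30 kPa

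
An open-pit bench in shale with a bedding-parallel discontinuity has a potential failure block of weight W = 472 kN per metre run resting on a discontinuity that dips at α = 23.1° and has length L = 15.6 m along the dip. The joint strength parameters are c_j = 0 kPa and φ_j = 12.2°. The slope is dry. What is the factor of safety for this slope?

Resolving the block weight along and normal to the plane and applying the Mohr–Coulomb strength on the joint:
N' = W cosα = 472·cos23.1° = 434.2 kN/m
Driving force T = W sinα = 472·sin23.1° = 185.2 kN/m
Resisting force R = c_j·L + N'·tanφ_j = 0·15.6 + 434.2·tan12.2° = 0.0 + 93.9 = 93.9 kN/m
FS = R / T = 93.9 / 185.2 = 0.507

FS = 0.51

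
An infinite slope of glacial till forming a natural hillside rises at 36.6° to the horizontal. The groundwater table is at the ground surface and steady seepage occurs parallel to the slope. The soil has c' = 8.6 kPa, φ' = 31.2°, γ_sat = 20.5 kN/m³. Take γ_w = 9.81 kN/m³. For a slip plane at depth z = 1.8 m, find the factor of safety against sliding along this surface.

With seepage parallel to the slope and the water table at the surface, the effective normal stress on the slip plane uses the buoyant unit weight γ' = γ_sat − γ_w while the driving shear stress uses γ_sat:
FS = [c' + γ' z cos²β tanφ'] / [γ_sat z sinβ cosβ]
γ' = 20.5 − 9.81 = 10.69 kN/m³
Numerator = 8.6 + 10.69·1.8·cos²36.6°·tan31.2° = 8.6 + 10.69·1.8·0.6445·0.6056 = 16.111 kPa
Denominator = 20.5·1.8·sin36.6°·cos36.6° = 20.5·1.8·0.5962·0.8028 = 17.663 kPa
FS = 16.111 / 17.663 = 0.912

FS = 0.91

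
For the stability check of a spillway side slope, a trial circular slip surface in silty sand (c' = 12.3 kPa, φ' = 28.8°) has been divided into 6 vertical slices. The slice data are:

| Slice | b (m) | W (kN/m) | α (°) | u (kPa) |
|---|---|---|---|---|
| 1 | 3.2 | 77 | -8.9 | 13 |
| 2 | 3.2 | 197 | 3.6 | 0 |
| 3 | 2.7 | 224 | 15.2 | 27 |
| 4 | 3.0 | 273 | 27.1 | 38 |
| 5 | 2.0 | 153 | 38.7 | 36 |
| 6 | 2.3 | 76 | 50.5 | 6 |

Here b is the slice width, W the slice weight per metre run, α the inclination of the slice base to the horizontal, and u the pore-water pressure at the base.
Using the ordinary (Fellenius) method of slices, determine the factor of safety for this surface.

FS = 1.56

Ordinary method of slices: FS = Σ[c'·Δl_i + (W_i cosα_i − u_i·Δl_i)·tanφ'] / Σ W_i sinα_i, with Δl_i = b_i / cosα_i.
Slice 1: Δl = 3.2/cos(-8.9°) = 3.239 m; N'_1 = 77·cos(-8.9°) − 13·3.239 = 34.0; c'Δl = 39.84; W sinα = -11.9
Slice 2: Δl = 3.2/cos3.6° = 3.206 m; N'_2 = 197·cos3.6° − 0·3.206 = 196.6; c'Δl = 39.44; W sinα = 12.4
Slice 3: Δl = 2.7/cos15.2° = 2.798 m; N'_3 = 224·cos15.2° − 27·2.798 = 140.6; c'Δl = 34.41; W sinα = 58.7
Slice 4: Δl = 3.0/cos27.1° = 3.370 m; N'_4 = 273·cos27.1° − 38·3.370 = 115.0; c'Δl = 41.45; W sinα = 124.4
Slice 5: Δl = 2.0/cos38.7° = 2.563 m; N'_5 = 153·cos38.7° − 36·2.563 = 27.1; c'Δl = 31.52; W sinα = 95.7
Slice 6: Δl = 2.3/cos50.5° = 3.616 m; N'_6 = 76·cos50.5° − 6·3.616 = 26.6; c'Δl = 44.48; W sinα = 58.6
Σc'Δl = 231.1 kN/m; ΣN' = 540.0 kN/m; ΣW sinα = 337.9 kN/m
Resisting = 231.1 + 540.0·tan28.8° = 231.1 + 296.8 = 528.0 kN/m
FS = 528.0 / 337.9 = 1.563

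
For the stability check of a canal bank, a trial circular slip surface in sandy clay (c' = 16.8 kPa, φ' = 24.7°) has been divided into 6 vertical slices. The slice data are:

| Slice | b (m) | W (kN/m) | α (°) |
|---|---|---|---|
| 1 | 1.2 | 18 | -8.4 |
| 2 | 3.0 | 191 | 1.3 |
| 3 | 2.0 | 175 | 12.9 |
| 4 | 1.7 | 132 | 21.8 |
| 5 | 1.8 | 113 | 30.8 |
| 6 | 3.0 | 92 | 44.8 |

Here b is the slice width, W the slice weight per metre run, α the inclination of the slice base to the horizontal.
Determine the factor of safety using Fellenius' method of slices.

FS = 2.58

Ordinary method of slices: FS = Σ[c'·Δl_i + (W_i cosα_i)·tanφ'] / Σ W_i sinα_i, with Δl_i = b_i / cosα_i.
Slice 1: Δl = 1.2/cos(-8.4°) = 1.213 m; N'_1 = 18·cos(-8.4°) = 17.8; c'Δl = 20.38; W sinα = -2.6
Slice 2: Δl = 3.0/cos1.3° = 3.001 m; N'_2 = 191·cos1.3° = 191.0; c'Δl = 50.41; W sinα = 4.3
Slice 3: Δl = 2.0/cos12.9° = 2.052 m; N'_3 = 175·cos12.9° = 170.6; c'Δl = 34.47; W sinα = 39.1
Slice 4: Δl = 1.7/cos21.8° = 1.831 m; N'_4 = 132·cos21.8° = 122.6; c'Δl = 30.76; W sinα = 49.0
Slice 5: Δl = 1.8/cos30.8° = 2.096 m; N'_5 = 113·cos30.8° = 97.1; c'Δl = 35.21; W sinα = 57.9
Slice 6: Δl = 3.0/cos44.8° = 4.228 m; N'_6 = 92·cos44.8° = 65.3; c'Δl = 71.03; W sinα = 64.8
Σc'Δl = 242.3 kN/m; ΣN' = 664.2 kN/m; ΣW sinα = 212.5 kN/m
Resisting = 242.3 + 664.2·tan24.7° = 242.3 + 305.5 = 547.8 kN/m
FS = 547.8 / 212.5 = 2.578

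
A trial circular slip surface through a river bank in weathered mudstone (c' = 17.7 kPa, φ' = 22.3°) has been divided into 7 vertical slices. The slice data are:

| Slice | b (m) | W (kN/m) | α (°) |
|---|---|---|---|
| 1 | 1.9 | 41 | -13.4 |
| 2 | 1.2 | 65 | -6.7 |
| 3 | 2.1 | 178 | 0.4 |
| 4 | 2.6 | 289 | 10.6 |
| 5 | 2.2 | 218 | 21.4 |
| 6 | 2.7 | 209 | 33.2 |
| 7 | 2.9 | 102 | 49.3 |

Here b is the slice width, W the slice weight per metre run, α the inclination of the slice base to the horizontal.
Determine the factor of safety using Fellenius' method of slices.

Ordinary method of slices: FS = Σ[c'·Δl_i + (W_i cosα_i)·tanφ'] / Σ W_i sinα_i, with Δl_i = b_i / cosα_i.
Slice 1: Δl = 1.9/cos(-13.4°) = 1.953 m; N'_1 = 41·cos(-13.4°) = 39.9; c'Δl = 34.57; W sinα = -9.5
Slice 2: Δl = 1.2/cos(-6.7°) = 1.208 m; N'_2 = 65·cos(-6.7°) = 64.6; c'Δl = 21.39; W sinα = -7.6
Slice 3: Δl = 2.1/cos0.4° = 2.100 m; N'_3 = 178·cos0.4° = 178.0; c'Δl = 37.17; W sinα = 1.2
Slice 4: Δl = 2.6/cos10.6° = 2.645 m; N'_4 = 289·cos10.6° = 284.1; c'Δl = 46.82; W sinα = 53.2
Slice 5: Δl = 2.2/cos21.4° = 2.363 m; N'_5 = 218·cos21.4° = 203.0; c'Δl = 41.82; W sinα = 79.5
Slice 6: Δl = 2.7/cos33.2° = 3.227 m; N'_6 = 209·cos33.2° = 174.9; c'Δl = 57.11; W sinα = 114.4
Slice 7: Δl = 2.9/cos49.3° = 4.447 m; N'_7 = 102·cos49.3° = 66.5; c'Δl = 78.72; W sinα = 77.3
Σc'Δl = 317.6 kN/m; ΣN' = 1010.9 kN/m; ΣW sinα = 308.6 kN/m
Resisting = 317.6 + 1010.9·tan22.3° = 317.6 + 414.6 = 732.2 kN/m
FS = 732.2 / 308.6 = 2.372

FS = 2.37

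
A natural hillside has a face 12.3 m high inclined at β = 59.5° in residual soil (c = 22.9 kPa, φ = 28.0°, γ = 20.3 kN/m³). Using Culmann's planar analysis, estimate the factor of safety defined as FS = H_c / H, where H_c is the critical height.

H_c = (4c/γ) · sinβ cosφ / [1 − cos(β − φ)]
    = (4·22.9/20.3) · sin59.5°·cos28.0° / [1 − cos31.5°]
    = 4.512 · 0.7608 / 0.1474 = 23.30 m
FS = H_c / H = 23.30 / 12.3 = 1.894

FS = 1.89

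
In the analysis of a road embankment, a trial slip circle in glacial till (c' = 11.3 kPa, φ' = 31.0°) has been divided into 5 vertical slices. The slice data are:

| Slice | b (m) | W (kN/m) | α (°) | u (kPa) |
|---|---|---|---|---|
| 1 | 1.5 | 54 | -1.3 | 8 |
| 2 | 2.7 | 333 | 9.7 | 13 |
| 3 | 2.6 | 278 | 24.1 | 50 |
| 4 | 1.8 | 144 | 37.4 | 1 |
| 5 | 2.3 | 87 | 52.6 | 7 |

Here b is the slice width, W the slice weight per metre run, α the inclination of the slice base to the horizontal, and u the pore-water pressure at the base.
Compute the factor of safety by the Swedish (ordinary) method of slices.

FS = 1.54

Ordinary method of slices: FS = Σ[c'·Δl_i + (W_i cosα_i − u_i·Δl_i)·tanφ'] / Σ W_i sinα_i, with Δl_i = b_i / cosα_i.
Slice 1: Δl = 1.5/cos(-1.3°) = 1.500 m; N'_1 = 54·cos(-1.3°) − 8·1.500 = 42.0; c'Δl = 16.95; W sinα = -1.2
Slice 2: Δl = 2.7/cos9.7° = 2.739 m; N'_2 = 333·cos9.7° − 13·2.739 = 292.6; c'Δl = 30.95; W sinα = 56.1
Slice 3: Δl = 2.6/cos24.1° = 2.848 m; N'_3 = 278·cos24.1° − 50·2.848 = 111.4; c'Δl = 32.19; W sinα = 113.5
Slice 4: Δl = 1.8/cos37.4° = 2.266 m; N'_4 = 144·cos37.4° − 1·2.266 = 112.1; c'Δl = 25.60; W sinα = 87.5
Slice 5: Δl = 2.3/cos52.6° = 3.787 m; N'_5 = 87·cos52.6° − 7·3.787 = 26.3; c'Δl = 42.79; W sinα = 69.1
Σc'Δl = 148.5 kN/m; ΣN' = 584.4 kN/m; ΣW sinα = 325.0 kN/m
Resisting = 148.5 + 584.4·tan31.0° = 148.5 + 351.2 = 499.6 kN/m
FS = 499.6 / 325.0 = 1.538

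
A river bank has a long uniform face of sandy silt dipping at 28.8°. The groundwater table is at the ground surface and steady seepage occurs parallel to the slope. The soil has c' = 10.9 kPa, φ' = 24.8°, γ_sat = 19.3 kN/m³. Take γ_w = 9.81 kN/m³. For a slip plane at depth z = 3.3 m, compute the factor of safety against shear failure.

FS = 0.82

With seepage parallel to the slope and the water table at the surface, the effective normal stress on the slip plane uses the buoyant unit weight γ' = γ_sat − γ_w while the driving shear stress uses γ_sat:
FS = [c' + γ' z cos²β tanφ'] / [γ_sat z sinβ cosβ]
γ' = 19.3 − 9.81 = 9.49 kN/m³
Numerator = 10.9 + 9.49·3.3·cos²28.8°·tan24.8° = 10.9 + 9.49·3.3·0.7679·0.4621 = 22.012 kPa
Denominator = 19.3·3.3·sin28.8°·cos28.8° = 19.3·3.3·0.4818·0.8763 = 26.888 kPa
FS = 22.012 / 26.888 = 0.819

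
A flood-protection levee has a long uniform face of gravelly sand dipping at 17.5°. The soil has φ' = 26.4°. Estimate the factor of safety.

For a dry cohesionless infinite slope the factor of safety is FS = tanφ' / tanβ.
FS = tan26.4° / tan17.5° = 0.4964 / 0.3153 = 1.574

FS = 1.57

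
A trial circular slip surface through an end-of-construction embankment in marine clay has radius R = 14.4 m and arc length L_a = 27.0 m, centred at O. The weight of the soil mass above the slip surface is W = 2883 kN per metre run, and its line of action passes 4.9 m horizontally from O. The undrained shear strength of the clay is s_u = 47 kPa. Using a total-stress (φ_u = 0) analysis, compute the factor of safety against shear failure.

FS = 1.29

Taking moments about the centre O, the resisting moment is provided by the undrained shear strength acting along the arc:
M_R = s_u·L_a·R = 47·27.00·14.4 = 18273.6 kN·m/m
M_D = W·d = 2883·4.9 = 14126.7 kN·m/m
FS = M_R / M_D = 18273.6 / 14126.7 = 1.294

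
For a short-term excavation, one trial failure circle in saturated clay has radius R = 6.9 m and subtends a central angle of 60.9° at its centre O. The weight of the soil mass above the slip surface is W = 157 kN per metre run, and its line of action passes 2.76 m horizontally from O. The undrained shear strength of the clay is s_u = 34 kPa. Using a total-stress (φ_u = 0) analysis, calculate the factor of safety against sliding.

Taking moments about the centre O, the resisting moment is provided by the undrained shear strength acting along the arc:
Arc length L_a = R·θ = 6.9·(60.9°·π/180) = 6.9·1.0629 = 7.33 m
M_R = s_u·L_a·R = 34·7.33·6.9 = 1720.6 kN·m/m
M_D = W·d = 157·2.76 = 433.3 kN·m/m
FS = M_R / M_D = 1720.6 / 433.3 = 3.971

FS = 3.97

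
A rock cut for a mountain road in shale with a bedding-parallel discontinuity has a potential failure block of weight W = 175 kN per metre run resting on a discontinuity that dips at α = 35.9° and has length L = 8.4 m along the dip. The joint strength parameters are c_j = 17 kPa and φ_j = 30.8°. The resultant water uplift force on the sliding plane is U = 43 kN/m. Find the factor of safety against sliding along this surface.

Resolving the block weight along and normal to the plane and applying the Mohr–Coulomb strength on the joint:
N' = W cosα − U = 175·cos35.9° − 43 = 98.8 kN/m
Driving force T = W sinα = 175·sin35.9° = 102.6 kN/m
Resisting force R = c_j·L + N'·tanφ_j = 17·8.4 + 98.8·tan30.8° = 142.8 + 58.9 = 201.7 kN/m
FS = R / T = 201.7 / 102.6 = 1.965

FS = 1.97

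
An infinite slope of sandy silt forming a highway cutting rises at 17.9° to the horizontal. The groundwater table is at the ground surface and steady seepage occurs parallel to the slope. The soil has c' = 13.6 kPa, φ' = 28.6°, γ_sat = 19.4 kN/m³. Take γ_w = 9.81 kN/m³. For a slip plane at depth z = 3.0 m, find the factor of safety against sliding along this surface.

With seepage parallel to the slope and the water table at the surface, the effective normal stress on the slip plane uses the buoyant unit weight γ' = γ_sat − γ_w while the driving shear stress uses γ_sat:
FS = [c' + γ' z cos²β tanφ'] / [γ_sat z sinβ cosβ]
γ' = 19.4 − 9.81 = 9.59 kN/m³
Numerator = 13.6 + 9.59·3.0·cos²17.9°·tan28.6° = 13.6 + 9.59·3.0·0.9055·0.5452 = 27.804 kPa
Denominator = 19.4·3.0·sin17.9°·cos17.9° = 19.4·3.0·0.3074·0.9516 = 17.022 kPa
FS = 27.804 / 17.022 = 1.633

FS = 1.63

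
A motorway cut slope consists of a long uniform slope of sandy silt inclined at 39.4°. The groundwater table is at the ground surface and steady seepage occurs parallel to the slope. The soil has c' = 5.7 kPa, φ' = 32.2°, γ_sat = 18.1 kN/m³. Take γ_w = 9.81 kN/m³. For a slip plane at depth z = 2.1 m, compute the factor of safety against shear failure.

FS = 0.66

With seepage parallel to the slope and the water table at the surface, the effective normal stress on the slip plane uses the buoyant unit weight γ' = γ_sat − γ_w while the driving shear stress uses γ_sat:
FS = [c' + γ' z cos²β tanφ'] / [γ_sat z sinβ cosβ]
γ' = 18.1 − 9.81 = 8.29 kN/m³
Numerator = 5.7 + 8.29·2.1·cos²39.4°·tan32.2° = 5.7 + 8.29·2.1·0.5971·0.6297 = 12.246 kPa
Denominator = 18.1·2.1·sin39.4°·cos39.4° = 18.1·2.1·0.6347·0.7727 = 18.643 kPa
FS = 12.246 / 18.643 = 0.657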